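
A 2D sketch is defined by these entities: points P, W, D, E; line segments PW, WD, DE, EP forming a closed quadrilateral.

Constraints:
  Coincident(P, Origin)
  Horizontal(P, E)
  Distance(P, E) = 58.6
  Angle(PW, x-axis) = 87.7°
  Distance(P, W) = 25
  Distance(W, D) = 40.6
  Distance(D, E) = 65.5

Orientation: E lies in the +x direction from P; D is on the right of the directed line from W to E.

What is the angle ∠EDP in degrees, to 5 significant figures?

57.946°

Checks: |PE| = 58.60 ✓; |PW| = 25.00 ✓; |WD| = 40.60 ✓; |DE| = 65.50 ✓.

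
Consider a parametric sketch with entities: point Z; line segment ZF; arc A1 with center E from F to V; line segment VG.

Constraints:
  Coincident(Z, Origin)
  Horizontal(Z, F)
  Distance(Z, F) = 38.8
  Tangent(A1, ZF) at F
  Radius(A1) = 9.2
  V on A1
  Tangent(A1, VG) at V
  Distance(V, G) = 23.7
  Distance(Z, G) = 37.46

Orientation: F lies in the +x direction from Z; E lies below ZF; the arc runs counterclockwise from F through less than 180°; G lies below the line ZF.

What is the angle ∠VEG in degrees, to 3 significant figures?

68.8°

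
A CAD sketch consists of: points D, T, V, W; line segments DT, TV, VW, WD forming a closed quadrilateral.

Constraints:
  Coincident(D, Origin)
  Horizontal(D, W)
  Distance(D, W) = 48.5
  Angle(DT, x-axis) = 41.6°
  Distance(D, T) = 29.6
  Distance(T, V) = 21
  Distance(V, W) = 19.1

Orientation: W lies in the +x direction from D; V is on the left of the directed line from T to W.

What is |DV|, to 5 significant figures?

46.824

Checks: |TV| = 21.00 ✓; |VW| = 19.10 ✓.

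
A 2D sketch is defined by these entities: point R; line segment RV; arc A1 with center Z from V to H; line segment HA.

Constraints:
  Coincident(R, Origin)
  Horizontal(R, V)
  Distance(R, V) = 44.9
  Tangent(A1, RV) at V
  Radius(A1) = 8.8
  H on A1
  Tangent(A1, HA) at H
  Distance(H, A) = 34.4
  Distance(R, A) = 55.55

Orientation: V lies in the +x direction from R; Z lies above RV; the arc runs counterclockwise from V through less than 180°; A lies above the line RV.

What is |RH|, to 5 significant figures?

54.147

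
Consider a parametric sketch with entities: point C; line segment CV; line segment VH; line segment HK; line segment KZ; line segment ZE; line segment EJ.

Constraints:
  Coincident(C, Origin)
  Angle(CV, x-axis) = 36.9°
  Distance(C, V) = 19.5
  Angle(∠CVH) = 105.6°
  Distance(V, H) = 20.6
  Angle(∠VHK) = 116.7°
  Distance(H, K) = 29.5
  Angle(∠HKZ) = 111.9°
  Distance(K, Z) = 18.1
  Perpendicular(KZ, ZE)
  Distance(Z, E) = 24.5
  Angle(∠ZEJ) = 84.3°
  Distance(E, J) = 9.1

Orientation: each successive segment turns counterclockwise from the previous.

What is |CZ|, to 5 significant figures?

34.399

C is at the origin; CV runs at 36.9° with length 19.5, so V = (15.594, 11.708). ∠CVH = 105.6° gives VH at 111.30° from the x-axis; with |VH| = 20.6, H = (8.1109, 30.901). ∠VHK = 116.7° gives HK at 174.60° from the x-axis; with |HK| = 29.5, K = (-21.258, 33.677). ∠HKZ = 111.9° gives KZ at -117.30° from the x-axis; with |KZ| = 18.1, Z = (-29.560, 17.593). Then |CZ| = |Z − C| = 34.399.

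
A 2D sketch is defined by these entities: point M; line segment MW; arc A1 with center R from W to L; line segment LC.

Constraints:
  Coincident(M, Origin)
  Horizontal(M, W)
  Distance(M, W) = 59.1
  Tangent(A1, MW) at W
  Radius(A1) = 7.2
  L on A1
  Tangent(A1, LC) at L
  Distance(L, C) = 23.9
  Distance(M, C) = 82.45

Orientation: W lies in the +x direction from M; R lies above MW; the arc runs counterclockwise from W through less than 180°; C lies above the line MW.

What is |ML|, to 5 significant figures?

64.789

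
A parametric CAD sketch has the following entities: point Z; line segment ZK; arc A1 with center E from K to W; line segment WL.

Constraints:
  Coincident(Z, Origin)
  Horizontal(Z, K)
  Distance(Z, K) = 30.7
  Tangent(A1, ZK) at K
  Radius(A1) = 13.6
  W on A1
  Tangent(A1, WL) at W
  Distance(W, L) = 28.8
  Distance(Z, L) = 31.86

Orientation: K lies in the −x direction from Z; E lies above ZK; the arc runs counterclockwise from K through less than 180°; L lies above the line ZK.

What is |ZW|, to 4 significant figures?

20.12

Checks: |EW| = 13.60 ✓; ∠(EW, WL) = 90.00° ✓; |WL| = 28.80 ✓; |ZL| = 31.86 ✓.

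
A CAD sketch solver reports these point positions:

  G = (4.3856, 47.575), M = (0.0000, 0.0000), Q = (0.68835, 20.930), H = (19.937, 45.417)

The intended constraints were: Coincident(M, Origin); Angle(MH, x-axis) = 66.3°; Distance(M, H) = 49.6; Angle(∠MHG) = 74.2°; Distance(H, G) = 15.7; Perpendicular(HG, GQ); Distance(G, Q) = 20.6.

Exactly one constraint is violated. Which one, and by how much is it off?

Distance(G, Q) = 20.6 — off by 6.30.

M = (0.00, 0.00) ✓; MH at 66.30° ✓; |MH| = 49.60 ✓; ∠MHG = 74.20° ✓; |HG| = 15.70 ✓; ∠(HG, GQ) = 90.00° ✓; |GQ| = 26.90 ✗.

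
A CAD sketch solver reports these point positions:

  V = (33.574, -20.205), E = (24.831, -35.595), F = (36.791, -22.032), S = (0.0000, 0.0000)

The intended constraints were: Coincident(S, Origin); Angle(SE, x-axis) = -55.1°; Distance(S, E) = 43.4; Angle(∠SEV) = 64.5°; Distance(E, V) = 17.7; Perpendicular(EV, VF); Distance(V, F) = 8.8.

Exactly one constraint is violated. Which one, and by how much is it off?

Distance(V, F) = 8.8 — off by 5.10.

S = (0.00, 0.00) ✓; SE at -55.10° ✓; |SE| = 43.40 ✓; ∠SEV = 64.50° ✓; |EV| = 17.70 ✓; ∠(EV, VF) = 89.99° ✓; |VF| = 3.700 ✗.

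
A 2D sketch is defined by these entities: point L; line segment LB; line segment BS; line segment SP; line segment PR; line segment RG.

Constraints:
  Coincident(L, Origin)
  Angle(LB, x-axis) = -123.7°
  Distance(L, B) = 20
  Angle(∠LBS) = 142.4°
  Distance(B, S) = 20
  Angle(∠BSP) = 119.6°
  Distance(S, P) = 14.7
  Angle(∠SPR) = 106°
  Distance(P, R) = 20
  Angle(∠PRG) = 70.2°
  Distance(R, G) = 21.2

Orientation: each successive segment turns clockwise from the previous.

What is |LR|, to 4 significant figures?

32.69

L is at the origin; LB runs at -123.7° with length 20.0, so B = (-11.10, -16.64). ∠LBS = 142.4° gives BS at -161.3° from the x-axis; with |BS| = 20.0, S = (-30.04, -23.05). ∠BSP = 119.6° gives SP at 138.3° from the x-axis; with |SP| = 14.7, P = (-41.02, -13.27). ∠SPR = 106.0° gives PR at 64.30° from the x-axis; with |PR| = 20.0, R = (-32.34, 4.749). Then |LR| = |R − L| = 32.69.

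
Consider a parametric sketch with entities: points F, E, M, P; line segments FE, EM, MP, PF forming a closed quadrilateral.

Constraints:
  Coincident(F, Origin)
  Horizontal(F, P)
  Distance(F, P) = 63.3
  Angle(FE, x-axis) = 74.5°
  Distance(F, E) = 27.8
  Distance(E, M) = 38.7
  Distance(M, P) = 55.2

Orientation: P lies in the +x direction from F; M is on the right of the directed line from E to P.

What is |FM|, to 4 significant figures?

15.13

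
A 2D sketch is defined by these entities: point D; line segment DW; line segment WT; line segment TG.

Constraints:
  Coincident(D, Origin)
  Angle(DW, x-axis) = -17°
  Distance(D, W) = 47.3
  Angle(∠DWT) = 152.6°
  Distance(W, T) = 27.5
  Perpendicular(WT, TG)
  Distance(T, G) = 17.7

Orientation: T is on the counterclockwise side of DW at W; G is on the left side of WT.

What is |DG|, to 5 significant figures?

69.613

∠DWT = 152.6°, so WT runs at -17.0° + (180° − 152.6°) = 10.400° from the x-axis; with |WT| = 27.5, T = W + 27.5·(cos 10.400°, sin 10.400°) = (72.281, -8.8649). WT ⟂ TG; with |TG| = 17.7 on the left of WT, G = T + 17.7·(-0.18052, 0.98357) = (69.086, 8.5443). Then |DG| = |G − D| = 69.613.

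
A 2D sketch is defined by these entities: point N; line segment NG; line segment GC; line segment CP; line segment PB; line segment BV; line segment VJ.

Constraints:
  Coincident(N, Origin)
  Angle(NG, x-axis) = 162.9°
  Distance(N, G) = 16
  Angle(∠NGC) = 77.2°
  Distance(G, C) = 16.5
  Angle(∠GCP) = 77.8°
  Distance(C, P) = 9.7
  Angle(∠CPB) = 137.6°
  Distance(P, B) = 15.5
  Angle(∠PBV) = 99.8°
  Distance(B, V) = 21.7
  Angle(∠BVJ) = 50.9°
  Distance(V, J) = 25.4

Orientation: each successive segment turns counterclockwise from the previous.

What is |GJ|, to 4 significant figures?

11.68

∠PBV = 99.8° gives BV at 130.5° from the x-axis; with |BV| = 21.7, V = (-11.11, 18.01). ∠BVJ = 50.9° gives VJ at -100.4° from the x-axis; with |VJ| = 25.4, J = (-15.70, -6.972). Then |GJ| = |J − G| = 11.68.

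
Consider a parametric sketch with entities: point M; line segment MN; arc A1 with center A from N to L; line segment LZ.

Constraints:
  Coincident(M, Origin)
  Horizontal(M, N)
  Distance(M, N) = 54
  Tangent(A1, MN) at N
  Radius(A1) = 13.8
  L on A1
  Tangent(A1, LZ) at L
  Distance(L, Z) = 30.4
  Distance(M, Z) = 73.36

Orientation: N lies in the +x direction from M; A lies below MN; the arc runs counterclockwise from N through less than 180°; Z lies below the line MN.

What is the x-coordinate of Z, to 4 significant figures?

56.23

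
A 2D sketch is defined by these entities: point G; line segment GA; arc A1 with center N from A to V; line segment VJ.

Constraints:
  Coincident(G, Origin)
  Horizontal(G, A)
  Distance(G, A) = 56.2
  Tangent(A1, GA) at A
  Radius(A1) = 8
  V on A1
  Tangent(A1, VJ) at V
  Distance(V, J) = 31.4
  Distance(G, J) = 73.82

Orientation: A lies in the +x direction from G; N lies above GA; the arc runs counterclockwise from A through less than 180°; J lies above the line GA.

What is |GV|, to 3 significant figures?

64.7

Checks: |NV| = 8.000 ✓; ∠(NV, VJ) = 90.00° ✓; |VJ| = 31.40 ✓; |GJ| = 73.82 ✓.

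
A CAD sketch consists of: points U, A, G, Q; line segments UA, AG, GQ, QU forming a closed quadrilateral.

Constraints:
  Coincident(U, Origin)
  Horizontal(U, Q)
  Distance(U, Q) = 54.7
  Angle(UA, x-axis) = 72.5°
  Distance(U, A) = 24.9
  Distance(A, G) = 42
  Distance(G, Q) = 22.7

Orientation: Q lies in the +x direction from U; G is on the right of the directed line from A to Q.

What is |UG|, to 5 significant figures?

35.006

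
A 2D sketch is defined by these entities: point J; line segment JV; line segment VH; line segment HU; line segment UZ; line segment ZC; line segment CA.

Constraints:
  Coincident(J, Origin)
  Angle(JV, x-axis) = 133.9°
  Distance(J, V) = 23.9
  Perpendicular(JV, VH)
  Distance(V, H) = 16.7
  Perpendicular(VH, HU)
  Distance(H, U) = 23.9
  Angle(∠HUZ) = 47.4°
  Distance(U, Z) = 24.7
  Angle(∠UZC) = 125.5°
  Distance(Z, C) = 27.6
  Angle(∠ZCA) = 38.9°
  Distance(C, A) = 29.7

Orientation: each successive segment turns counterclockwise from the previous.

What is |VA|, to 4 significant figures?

18.29

∠UZC = 125.5° gives ZC at 141.0° from the x-axis; with |ZC| = 27.6, C = (-31.97, 30.44). ∠ZCA = 38.9° gives CA at -77.90° from the x-axis; with |CA| = 29.7, A = (-25.75, 1.403). Then |VA| = |A − V| = 18.29.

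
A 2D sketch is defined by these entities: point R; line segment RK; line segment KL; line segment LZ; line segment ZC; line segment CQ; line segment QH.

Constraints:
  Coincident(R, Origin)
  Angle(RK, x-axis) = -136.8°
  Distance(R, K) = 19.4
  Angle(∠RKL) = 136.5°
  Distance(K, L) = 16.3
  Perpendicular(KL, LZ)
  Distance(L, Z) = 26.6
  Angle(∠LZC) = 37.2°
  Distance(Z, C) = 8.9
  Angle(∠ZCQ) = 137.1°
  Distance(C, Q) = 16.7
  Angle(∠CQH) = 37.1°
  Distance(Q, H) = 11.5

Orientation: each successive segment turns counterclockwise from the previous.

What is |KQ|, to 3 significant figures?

12.9

R is at the origin; RK runs at -136.8° with length 19.4, so K = (-14.1, -13.3). ∠RKL = 136.5° gives KL at -93.3° from the x-axis; with |KL| = 16.3, L = (-15.1, -29.6). KL is perpendicular to LZ, so LZ runs at -3.30°; with |LZ| = 26.6, Z = (11.5, -31.1). ∠LZC = 37.2° gives ZC at 140° from the x-axis; with |ZC| = 8.9, C = (4.71, -25.3). ∠ZCQ = 137.1° gives CQ at -178° from the x-axis; with |CQ| = 16.7, Q = (-12.0, -26.0). Then |KQ| = |Q − K| = 12.9.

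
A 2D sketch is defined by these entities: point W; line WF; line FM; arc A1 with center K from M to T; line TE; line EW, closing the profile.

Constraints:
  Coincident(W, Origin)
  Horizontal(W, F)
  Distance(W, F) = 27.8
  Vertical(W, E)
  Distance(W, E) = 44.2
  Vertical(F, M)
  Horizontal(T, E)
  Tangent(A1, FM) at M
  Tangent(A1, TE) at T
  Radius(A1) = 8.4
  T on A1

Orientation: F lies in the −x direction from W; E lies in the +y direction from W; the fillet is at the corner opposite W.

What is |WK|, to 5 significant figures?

40.719

W is at the origin; WF is horizontal with |WF| = 27.8 and F on the −x side, so F = (-27.800, 0.0000). W and E share the same x with |WE| = 44.2 and E on the +y side, so E = (0.0000, 44.200). The virtual corner opposite W is at (-27.800, 44.200). A1 meets FM tangentially, so KM is at right angles to FM and tangency of A1 to TE means the radius KT is perpendicular to TE, with radius 8.4, so the center K sits 8.4 in from both sides at K = (-19.400, 35.800). Then |WK| = |K − W| = 40.719.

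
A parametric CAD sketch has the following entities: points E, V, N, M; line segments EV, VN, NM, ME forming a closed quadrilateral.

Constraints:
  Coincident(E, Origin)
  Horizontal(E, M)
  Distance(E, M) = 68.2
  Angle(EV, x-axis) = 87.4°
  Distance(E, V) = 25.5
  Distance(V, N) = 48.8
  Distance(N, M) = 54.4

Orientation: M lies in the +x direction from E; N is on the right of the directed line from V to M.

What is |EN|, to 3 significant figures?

27.1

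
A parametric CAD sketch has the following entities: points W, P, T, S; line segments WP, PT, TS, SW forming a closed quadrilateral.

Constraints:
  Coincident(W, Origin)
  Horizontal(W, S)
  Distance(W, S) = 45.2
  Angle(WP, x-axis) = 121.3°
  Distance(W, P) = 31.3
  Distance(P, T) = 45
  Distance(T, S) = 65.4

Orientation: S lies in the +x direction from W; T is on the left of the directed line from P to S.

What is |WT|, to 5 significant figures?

60.470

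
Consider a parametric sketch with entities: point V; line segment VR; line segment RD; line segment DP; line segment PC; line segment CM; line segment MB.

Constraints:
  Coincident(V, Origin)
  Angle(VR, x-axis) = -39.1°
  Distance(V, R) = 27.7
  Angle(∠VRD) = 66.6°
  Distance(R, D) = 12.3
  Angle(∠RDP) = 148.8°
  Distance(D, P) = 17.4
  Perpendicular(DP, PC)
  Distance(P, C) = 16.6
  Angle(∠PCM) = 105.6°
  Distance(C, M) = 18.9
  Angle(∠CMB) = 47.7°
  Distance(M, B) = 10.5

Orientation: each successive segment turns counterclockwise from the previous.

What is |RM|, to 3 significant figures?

18.1

V is at the origin; VR runs at -39.1° with length 27.7, so R = (21.5, -17.5). ∠VRD = 66.6° gives RD at 74.3° from the x-axis; with |RD| = 12.3, D = (24.8, -5.63). ∠RDP = 148.8° gives DP at 106° from the x-axis; with |DP| = 17.4, P = (20.2, 11.1). DP is perpendicular to PC, so PC runs at -164°; with |PC| = 16.6, C = (4.18, 6.70). ∠PCM = 105.6° gives CM at -90.1° from the x-axis; with |CM| = 18.9, M = (4.15, -12.2). Then |RM| = |M − R| = 18.1.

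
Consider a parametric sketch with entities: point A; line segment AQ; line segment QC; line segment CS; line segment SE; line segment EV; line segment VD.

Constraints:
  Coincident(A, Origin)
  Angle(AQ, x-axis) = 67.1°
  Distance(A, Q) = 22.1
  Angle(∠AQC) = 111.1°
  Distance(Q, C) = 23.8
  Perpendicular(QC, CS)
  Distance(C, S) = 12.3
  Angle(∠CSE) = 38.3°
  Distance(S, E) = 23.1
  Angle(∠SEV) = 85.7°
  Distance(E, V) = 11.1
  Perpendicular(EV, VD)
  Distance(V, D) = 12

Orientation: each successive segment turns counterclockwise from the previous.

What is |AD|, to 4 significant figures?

40.35

∠SEV = 85.7° gives EV at 102.0° from the x-axis; with |EV| = 11.1, V = (3.519, 42.00). EV ⟂ VD, so VD runs at -168.0°; with |VD| = 12.0, D = (-8.219, 39.50). Then |AD| = |D − A| = 40.35.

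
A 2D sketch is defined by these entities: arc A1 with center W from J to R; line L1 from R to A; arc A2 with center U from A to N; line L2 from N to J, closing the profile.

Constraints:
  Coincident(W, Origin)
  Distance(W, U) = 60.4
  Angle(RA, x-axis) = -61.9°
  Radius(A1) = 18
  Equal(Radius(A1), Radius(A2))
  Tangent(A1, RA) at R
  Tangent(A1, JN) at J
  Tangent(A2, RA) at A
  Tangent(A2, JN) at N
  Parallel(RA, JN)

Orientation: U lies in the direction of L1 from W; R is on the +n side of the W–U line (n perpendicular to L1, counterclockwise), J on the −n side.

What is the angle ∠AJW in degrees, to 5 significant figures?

59.204°

The slot axis is L1's direction at -61.9°, so u = (cos -61.9°, sin -61.9°) = (0.47101, -0.88213) and n = (−sin -61.9°, cos -61.9°) = (0.88213, 0.47101). W is at the origin and U lies 60.4 along u from W, so U = 60.4·u = (28.449, -53.280). Tangency of A1 to both parallel lines with radius 18.0 puts R and J at W ± 18.0·n: R = (15.878, 8.4782), J = (-15.878, -8.4782). Equal radii place A and N the same way about U: A = U + 18.0·n = (44.327, -44.802), N = U − 18.0·n = (12.571, -61.759). Then cos ∠AJW = JA·JW / (|JA||JW|), giving 59.204°.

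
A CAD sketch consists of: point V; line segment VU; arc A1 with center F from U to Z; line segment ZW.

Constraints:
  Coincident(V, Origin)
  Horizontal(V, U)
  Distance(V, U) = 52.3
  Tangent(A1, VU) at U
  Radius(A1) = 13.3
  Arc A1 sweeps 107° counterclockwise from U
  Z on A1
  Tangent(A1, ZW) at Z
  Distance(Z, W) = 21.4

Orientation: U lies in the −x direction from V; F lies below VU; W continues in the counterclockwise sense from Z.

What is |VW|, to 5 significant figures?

69.791

V is at the origin; V and U share the same y with |VU| = 52.3 and U on the −x side, so U = (-52.300, 0.0000). Tangency of A1 to VU means the radius FU is perpendicular to VU, so F = U + (0, -13.3) = (-52.300, -13.300). On A1, U sits at bearing 90° from F; a 107° counterclockwise sweep puts Z at bearing 197°, so Z = F + 13.3·(cos 197°, sin 197°) = (-65.019, -17.189). The tangent condition forces FZ to be normal to ZW, so ZW runs along (−sin 197°, cos 197°); with |ZW| = 21.4, W = (-58.762, -37.653). Then |VW| = |W − V| = 69.791.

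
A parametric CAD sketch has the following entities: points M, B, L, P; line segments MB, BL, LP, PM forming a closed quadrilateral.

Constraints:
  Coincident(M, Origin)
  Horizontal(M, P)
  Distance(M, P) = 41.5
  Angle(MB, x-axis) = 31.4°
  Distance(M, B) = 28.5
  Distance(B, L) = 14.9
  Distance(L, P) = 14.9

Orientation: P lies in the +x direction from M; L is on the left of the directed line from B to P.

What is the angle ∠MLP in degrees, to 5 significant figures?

78.204°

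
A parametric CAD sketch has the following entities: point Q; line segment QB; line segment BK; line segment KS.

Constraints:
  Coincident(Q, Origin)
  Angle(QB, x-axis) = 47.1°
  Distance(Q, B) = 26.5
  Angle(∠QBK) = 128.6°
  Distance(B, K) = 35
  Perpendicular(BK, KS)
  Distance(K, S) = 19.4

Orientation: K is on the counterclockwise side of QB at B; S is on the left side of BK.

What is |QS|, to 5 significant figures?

51.549

∠QBK = 128.6°, so BK runs at 47.1° + (180° − 128.6°) = 98.500° from the x-axis; with |BK| = 35.0, K = B + 35.0·(cos 98.500°, sin 98.500°) = (12.866, 54.028). The perpendicularity gives KS at right angles to BK; with |KS| = 19.4 on the left of BK, S = K + 19.4·(-0.98902, -0.14781) = (-6.3211, 51.160). Then |QS| = |S − Q| = 51.549.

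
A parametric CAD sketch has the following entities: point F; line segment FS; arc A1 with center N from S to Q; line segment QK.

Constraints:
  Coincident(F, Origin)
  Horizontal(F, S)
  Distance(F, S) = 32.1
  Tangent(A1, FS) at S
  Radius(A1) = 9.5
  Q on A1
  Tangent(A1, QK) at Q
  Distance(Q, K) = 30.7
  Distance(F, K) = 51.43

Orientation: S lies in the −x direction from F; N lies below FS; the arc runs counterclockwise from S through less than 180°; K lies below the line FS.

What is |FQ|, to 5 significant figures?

42.958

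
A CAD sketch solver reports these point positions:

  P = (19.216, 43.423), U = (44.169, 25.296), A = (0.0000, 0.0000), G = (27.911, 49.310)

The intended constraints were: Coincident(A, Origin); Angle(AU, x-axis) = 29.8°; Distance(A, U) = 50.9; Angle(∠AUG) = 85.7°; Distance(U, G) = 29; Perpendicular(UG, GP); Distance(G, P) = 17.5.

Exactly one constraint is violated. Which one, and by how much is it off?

Distance(G, P) = 17.5 — off by 7.00.

A = (0.00, 0.00) ✓; AU at 29.80° ✓; |AU| = 50.90 ✓; ∠AUG = 85.70° ✓; |UG| = 29.00 ✓; ∠(UG, GP) = 90.00° ✓; |GP| = 10.50 ✗.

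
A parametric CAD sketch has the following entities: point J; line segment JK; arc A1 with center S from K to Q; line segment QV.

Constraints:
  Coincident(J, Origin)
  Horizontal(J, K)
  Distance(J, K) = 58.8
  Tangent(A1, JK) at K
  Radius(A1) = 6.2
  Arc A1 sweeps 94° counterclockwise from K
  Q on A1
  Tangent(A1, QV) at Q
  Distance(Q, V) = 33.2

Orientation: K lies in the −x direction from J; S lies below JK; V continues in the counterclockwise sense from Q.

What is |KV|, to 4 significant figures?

39.94

J is at the origin; J and K share the same y with |JK| = 58.8 and K on the −x side, so K = (-58.80, 0.000). Since A1 is tangent to JK there, SK ⟂ JK, so S = K + (0, -6.2) = (-58.80, -6.200). On A1, K sits at bearing 90° from S; a 94° counterclockwise sweep puts Q at bearing 184°, so Q = S + 6.2·(cos 184°, sin 184°) = (-64.98, -6.632). A1 meets QV tangentially, so SQ is at right angles to QV, so QV runs along (−sin 184°, cos 184°); with |QV| = 33.2, V = (-62.67, -39.75). Then |KV| = |V − K| = 39.94.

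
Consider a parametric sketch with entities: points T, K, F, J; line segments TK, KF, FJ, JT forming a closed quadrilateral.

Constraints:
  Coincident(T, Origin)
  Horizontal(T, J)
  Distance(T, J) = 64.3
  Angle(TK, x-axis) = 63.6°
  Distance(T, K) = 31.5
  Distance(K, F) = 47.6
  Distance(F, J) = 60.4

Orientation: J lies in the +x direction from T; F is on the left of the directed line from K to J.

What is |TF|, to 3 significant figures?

77.5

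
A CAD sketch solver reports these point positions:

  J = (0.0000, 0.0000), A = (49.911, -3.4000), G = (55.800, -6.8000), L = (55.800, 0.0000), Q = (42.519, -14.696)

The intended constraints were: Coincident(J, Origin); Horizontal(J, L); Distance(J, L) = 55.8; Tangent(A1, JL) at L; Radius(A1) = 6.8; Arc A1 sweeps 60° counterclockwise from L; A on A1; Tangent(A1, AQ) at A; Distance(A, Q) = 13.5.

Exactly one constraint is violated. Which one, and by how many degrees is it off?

Tangent(A1, AQ) at A — off by 3.20°.

J = (0.00, 0.00) ✓; J.y = 0.00, L.y = 0.00 ✓; |JL| = 55.80 ✓; ∠(GL, LJ) = 90.00° ✓; |GL| = 6.800 ✓; bearing(G→A) − bearing(G→L) = 60.00° ✓; |GA| = 6.800 ✓; ∠(GA, AQ) = 93.20° ✗; |AQ| = 13.50 ✓.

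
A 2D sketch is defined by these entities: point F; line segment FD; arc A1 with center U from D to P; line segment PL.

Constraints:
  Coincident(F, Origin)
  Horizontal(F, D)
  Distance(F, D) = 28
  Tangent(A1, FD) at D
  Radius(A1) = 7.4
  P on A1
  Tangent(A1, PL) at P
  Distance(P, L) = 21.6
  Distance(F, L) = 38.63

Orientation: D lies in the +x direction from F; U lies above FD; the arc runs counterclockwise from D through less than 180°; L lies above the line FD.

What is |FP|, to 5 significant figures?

36.206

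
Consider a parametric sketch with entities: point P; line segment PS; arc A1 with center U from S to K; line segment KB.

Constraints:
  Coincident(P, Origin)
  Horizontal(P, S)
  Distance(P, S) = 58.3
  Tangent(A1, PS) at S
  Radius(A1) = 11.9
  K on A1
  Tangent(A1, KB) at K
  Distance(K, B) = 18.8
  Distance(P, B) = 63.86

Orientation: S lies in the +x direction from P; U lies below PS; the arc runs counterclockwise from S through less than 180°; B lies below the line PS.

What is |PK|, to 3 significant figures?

50.0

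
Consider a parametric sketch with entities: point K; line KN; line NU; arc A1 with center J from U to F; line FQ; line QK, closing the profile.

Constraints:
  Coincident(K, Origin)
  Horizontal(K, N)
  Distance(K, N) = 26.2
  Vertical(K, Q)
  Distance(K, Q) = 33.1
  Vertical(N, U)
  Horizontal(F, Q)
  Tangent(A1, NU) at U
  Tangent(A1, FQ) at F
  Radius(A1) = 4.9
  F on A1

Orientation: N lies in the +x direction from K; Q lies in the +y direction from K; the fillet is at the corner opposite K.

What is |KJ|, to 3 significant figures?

35.3

KQ is vertical with |KQ| = 33.1 and Q on the +y side, so Q = (0.00, 33.1). The virtual corner opposite K is at (26.2, 33.1). Tangency of A1 to NU means the radius JU is perpendicular to NU and since A1 is tangent to FQ there, JF ⟂ FQ, with radius 4.9, so the center J sits 4.9 in from both sides at J = (21.3, 28.2). Then |KJ| = |J − K| = 35.3.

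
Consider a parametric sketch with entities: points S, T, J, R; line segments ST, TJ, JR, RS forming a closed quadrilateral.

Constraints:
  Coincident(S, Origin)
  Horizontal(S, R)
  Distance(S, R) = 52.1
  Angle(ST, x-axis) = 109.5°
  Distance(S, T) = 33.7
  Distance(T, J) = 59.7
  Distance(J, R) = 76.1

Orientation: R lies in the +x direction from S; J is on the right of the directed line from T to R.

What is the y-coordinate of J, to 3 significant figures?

-27.4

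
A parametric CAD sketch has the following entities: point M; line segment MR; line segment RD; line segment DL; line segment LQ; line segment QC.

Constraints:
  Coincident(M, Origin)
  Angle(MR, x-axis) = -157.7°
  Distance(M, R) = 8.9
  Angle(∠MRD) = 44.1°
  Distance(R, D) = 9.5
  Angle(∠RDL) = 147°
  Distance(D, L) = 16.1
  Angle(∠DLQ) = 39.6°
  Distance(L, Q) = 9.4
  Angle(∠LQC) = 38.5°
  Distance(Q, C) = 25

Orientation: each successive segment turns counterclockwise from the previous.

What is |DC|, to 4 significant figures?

23.18

M is at the origin; MR runs at -157.7° with length 8.9, so R = (-8.234, -3.377). ∠MRD = 44.1° gives RD at -21.80° from the x-axis; with |RD| = 9.5, D = (0.5862, -6.905). ∠RDL = 147.0° gives DL at 11.20° from the x-axis; with |DL| = 16.1, L = (16.38, -3.778). ∠DLQ = 39.6° gives LQ at 151.6° from the x-axis; with |LQ| = 9.4, Q = (8.111, 0.6929). ∠LQC = 38.5° gives QC at -66.90° from the x-axis; with |QC| = 25.0, C = (17.92, -22.30). Then |DC| = |C − D| = 23.18.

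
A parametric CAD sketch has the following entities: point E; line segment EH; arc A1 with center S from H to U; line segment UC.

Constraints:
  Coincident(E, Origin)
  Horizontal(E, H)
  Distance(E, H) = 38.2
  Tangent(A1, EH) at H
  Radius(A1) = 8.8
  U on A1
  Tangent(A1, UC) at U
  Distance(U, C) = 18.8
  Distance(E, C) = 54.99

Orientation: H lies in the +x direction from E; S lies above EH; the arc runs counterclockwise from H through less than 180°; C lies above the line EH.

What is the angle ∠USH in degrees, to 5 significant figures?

87.583°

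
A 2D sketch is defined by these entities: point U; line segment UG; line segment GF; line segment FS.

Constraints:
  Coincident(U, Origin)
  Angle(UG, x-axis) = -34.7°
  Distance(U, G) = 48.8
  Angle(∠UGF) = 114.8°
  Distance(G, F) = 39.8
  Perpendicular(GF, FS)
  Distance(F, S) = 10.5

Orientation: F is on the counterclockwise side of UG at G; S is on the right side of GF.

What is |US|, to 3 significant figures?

81.5

U is at the origin; UG runs at -34.7° with length 48.8, so G = 48.8·(cos -34.7°, sin -34.7°) = (40.1, -27.8). ∠UGF = 114.8°, so GF runs at -34.7° + (180° − 114.8°) = 30.5° from the x-axis; with |GF| = 39.8, F = G + 39.8·(cos 30.5°, sin 30.5°) = (74.4, -7.58). The perpendicularity gives FS at right angles to GF; with |FS| = 10.5 on the right of GF, S = F + 10.5·(0.508, -0.862) = (79.7, -16.6). Then |US| = |S − U| = 81.5.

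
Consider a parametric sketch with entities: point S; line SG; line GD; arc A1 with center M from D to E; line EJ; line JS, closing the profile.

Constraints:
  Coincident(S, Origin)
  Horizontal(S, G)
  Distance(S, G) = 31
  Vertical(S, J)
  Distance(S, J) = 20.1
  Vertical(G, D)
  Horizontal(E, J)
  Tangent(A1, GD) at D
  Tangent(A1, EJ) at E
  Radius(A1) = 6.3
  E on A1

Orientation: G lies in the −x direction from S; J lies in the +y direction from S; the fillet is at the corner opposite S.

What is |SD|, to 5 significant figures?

33.933

S is at the origin; S and G share the same y with |SG| = 31.0 and G on the −x side, so G = (-31.000, 0.0000). SJ is vertical with |SJ| = 20.1 and J on the +y side, so J = (0.0000, 20.100). The virtual corner opposite S is at (-31.000, 20.100). Since A1 is tangent to GD there, MD ⟂ GD and tangency of A1 to EJ means the radius ME is perpendicular to EJ, with radius 6.3, so the center M sits 6.3 in from both sides at M = (-24.700, 13.800). That places the tangent points at D = (-31.000, 13.800) on GD and E = (-24.700, 20.100) on EJ. Then |SD| = |D − S| = 33.933.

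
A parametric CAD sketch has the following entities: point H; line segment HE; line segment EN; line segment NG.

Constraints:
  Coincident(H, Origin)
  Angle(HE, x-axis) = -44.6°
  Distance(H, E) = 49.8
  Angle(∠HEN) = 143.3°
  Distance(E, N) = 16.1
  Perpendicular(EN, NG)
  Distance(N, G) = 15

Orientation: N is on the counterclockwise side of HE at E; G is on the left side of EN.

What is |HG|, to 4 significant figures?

57.94

∠HEN = 143.3°, so EN runs at -44.6° + (180° − 143.3°) = -7.900° from the x-axis; with |EN| = 16.1, N = E + 16.1·(cos -7.900°, sin -7.900°) = (51.41, -37.18). EN is perpendicular to NG; with |NG| = 15.0 on the left of EN, G = N + 15.0·(0.1374, 0.9905) = (53.47, -22.32). Then |HG| = |G − H| = 57.94.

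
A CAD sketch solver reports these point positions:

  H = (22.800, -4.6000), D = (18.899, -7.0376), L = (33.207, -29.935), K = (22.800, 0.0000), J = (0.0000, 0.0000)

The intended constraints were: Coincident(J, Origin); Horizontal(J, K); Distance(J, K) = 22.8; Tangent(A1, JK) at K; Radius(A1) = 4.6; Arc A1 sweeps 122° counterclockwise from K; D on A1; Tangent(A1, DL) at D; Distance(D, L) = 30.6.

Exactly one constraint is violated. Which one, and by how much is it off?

Distance(D, L) = 30.6 — off by 3.60.

J = (0.00, 0.00) ✓; J.y = 0.00, K.y = 0.00 ✓; |JK| = 22.80 ✓; ∠(HK, KJ) = 90.00° ✓; |HK| = 4.600 ✓; bearing(H→D) − bearing(H→K) = 122.0° ✓; |HD| = 4.600 ✓; ∠(HD, DL) = 90.00° ✓; |DL| = 27.00 ✗.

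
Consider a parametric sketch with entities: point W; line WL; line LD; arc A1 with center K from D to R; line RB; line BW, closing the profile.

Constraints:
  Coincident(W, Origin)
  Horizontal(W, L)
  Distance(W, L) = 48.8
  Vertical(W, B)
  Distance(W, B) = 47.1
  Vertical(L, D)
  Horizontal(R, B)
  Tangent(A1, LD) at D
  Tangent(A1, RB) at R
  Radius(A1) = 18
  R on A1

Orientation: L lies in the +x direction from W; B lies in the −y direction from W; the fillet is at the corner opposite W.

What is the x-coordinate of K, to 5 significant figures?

30.800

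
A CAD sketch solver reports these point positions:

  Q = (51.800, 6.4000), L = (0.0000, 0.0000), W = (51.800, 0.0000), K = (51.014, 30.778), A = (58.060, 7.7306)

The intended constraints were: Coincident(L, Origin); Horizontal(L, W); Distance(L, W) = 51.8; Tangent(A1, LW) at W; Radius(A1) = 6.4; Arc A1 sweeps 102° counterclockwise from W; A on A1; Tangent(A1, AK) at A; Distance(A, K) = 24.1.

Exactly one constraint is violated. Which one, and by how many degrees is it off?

Tangent(A1, AK) at A — off by 5.00°.

L = (0.00, 0.00) ✓; L.y = 0.00, W.y = 0.00 ✓; |LW| = 51.80 ✓; ∠(QW, WL) = 90.00° ✓; |QW| = 6.400 ✓; bearing(Q→A) − bearing(Q→W) = 102.0° ✓; |QA| = 6.400 ✓; ∠(QA, AK) = 85.00° ✗; |AK| = 24.10 ✓.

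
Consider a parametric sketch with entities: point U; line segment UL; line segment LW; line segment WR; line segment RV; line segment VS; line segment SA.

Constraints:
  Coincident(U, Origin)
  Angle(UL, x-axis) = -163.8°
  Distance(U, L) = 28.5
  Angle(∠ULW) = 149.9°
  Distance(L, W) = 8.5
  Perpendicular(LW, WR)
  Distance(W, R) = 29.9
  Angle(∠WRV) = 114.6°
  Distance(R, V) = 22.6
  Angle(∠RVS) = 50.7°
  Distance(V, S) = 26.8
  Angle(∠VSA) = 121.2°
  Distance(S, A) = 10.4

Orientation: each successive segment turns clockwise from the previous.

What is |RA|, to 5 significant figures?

19.831

U is at the origin; UL runs at -163.8° with length 28.5, so L = (-27.368, -7.9512). ∠ULW = 149.9° gives LW at 166.10° from the x-axis; with |LW| = 8.5, W = (-35.619, -5.9093). LW ⟂ WR, so WR runs at 76.100°; with |WR| = 29.9, R = (-28.437, 23.115). ∠WRV = 114.6° gives RV at 10.700° from the x-axis; with |RV| = 22.6, V = (-6.2296, 27.311). ∠RVS = 50.7° gives VS at -118.60° from the x-axis; with |VS| = 26.8, S = (-19.059, 3.7812). ∠VSA = 121.2° gives SA at -177.40° from the x-axis; with |SA| = 10.4, A = (-29.448, 3.3095). Then |RA| = |A − R| = 19.831.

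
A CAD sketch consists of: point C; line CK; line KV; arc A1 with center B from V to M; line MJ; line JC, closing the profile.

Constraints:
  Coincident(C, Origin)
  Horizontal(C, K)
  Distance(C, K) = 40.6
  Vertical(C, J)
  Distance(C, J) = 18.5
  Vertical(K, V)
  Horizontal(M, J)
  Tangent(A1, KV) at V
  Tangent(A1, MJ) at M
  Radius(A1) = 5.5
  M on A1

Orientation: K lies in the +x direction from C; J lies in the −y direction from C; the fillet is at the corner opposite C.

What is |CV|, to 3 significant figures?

42.6

C is at the origin; C and K share the same y with |CK| = 40.6 and K on the +x side, so K = (40.6, 0.00). CJ is vertical with |CJ| = 18.5 and J on the −y side, so J = (0.00, -18.5). The virtual corner opposite C is at (40.6, -18.5). A1 meets KV tangentially, so BV is at right angles to KV and A1 meets MJ tangentially, so BM is at right angles to MJ, with radius 5.5, so the center B sits 5.5 in from both sides at B = (35.1, -13.0). That places the tangent points at V = (40.6, -13.0) on KV and M = (35.1, -18.5) on MJ. Then |CV| = |V − C| = 42.6.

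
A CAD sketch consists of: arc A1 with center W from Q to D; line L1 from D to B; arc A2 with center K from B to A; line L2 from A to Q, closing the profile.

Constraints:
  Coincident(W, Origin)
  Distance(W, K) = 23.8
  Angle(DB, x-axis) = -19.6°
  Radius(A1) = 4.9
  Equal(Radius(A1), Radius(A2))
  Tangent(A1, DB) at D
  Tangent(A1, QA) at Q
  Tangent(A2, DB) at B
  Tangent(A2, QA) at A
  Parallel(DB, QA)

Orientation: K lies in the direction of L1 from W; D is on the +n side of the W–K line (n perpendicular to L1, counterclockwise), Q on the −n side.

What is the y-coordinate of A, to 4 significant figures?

-12.60

The slot axis is L1's direction at -19.6°, so u = (cos -19.6°, sin -19.6°) = (0.9421, -0.3355) and n = (−sin -19.6°, cos -19.6°) = (0.3355, 0.9421). W is at the origin and K lies 23.8 along u from W, so K = 23.8·u = (22.42, -7.984). Tangency of A1 to both parallel lines with radius 4.9 puts D and Q at W ± 4.9·n: D = (1.644, 4.616), Q = (-1.644, -4.616). Equal radii place B and A the same way about K: B = K + 4.9·n = (24.06, -3.368), A = K − 4.9·n = (20.78, -12.60). So A.y = -12.60.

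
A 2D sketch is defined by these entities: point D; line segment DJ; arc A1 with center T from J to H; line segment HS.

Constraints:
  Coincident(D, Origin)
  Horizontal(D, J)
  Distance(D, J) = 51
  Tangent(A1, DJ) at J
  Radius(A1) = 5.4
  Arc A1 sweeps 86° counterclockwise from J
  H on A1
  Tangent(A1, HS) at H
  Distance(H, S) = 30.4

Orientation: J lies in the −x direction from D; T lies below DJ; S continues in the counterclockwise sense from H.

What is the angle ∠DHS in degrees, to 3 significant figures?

99.1°

D is at the origin; DJ is horizontal with |DJ| = 51.0 and J on the −x side, so J = (-51.0, 0.00). The tangent condition forces TJ to be normal to DJ, so T = J + (0, -5.4) = (-51.0, -5.40). On A1, J sits at bearing 90° from T; an 86° counterclockwise sweep puts H at bearing 176°, so H = T + 5.4·(cos 176°, sin 176°) = (-56.4, -5.02). Since A1 is tangent to HS there, TH ⟂ HS, so HS runs along (−sin 176°, cos 176°); with |HS| = 30.4, S = (-58.5, -35.3). Then cos ∠DHS = HD·HS / (|HD||HS|), giving 99.1°.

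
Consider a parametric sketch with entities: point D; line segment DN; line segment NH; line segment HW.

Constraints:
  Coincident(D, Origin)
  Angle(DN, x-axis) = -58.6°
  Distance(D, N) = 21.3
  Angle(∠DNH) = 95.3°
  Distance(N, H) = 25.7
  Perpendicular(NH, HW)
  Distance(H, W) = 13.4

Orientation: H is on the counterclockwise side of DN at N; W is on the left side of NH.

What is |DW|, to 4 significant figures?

28.75

∠DNH = 95.3°, so NH runs at -58.6° + (180° − 95.3°) = 26.10° from the x-axis; with |NH| = 25.7, H = N + 25.7·(cos 26.10°, sin 26.10°) = (34.18, -6.874). NH ⟂ HW; with |HW| = 13.4 on the left of NH, W = H + 13.4·(-0.4399, 0.8980) = (28.28, 5.159). Then |DW| = |W − D| = 28.75.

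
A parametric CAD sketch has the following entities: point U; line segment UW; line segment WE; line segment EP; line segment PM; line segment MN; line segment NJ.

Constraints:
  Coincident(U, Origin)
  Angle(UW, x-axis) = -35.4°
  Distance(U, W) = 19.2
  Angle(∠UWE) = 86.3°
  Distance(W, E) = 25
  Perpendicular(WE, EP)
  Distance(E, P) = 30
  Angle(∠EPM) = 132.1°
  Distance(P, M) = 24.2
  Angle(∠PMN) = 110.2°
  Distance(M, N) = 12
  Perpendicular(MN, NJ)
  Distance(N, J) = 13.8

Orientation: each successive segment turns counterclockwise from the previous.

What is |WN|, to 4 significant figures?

40.80

U is at the origin; UW runs at -35.4° with length 19.2, so W = (15.65, -11.12). ∠UWE = 86.3° gives WE at 58.30° from the x-axis; with |WE| = 25.0, E = (28.79, 10.15). WE is perpendicular to EP, so EP runs at 148.3°; with |EP| = 30.0, P = (3.263, 25.91). ∠EPM = 132.1° gives PM at -163.8° from the x-axis; with |PM| = 24.2, M = (-19.98, 19.16). ∠PMN = 110.2° gives MN at -94.00° from the x-axis; with |MN| = 12.0, N = (-20.81, 7.190). Then |WN| = |N − W| = 40.80.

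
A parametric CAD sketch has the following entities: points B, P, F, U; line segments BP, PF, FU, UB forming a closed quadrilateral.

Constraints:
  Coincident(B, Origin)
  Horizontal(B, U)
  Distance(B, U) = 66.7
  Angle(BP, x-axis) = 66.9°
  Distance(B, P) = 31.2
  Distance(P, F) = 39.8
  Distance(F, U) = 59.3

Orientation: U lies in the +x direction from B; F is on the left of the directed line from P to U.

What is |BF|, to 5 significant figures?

69.073

Checks: |PF| = 39.80 ✓; |FU| = 59.30 ✓.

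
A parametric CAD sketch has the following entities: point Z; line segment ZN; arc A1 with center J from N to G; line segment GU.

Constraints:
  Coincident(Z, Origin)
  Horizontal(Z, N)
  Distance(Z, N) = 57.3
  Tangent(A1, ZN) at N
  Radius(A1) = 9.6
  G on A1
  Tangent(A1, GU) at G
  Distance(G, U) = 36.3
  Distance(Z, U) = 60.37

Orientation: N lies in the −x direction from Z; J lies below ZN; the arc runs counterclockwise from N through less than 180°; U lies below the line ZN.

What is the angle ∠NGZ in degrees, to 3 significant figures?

51.1°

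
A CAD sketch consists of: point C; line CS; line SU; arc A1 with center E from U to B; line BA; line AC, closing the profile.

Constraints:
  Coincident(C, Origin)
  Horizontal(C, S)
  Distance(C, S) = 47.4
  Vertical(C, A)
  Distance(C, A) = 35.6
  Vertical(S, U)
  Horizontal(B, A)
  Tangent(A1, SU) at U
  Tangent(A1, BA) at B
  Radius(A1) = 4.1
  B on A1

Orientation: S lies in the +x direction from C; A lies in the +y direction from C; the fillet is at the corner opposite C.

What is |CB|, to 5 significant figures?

56.056

The virtual corner opposite C is at (47.400, 35.600). A1 meets SU tangentially, so EU is at right angles to SU and since A1 is tangent to BA there, EB ⟂ BA, with radius 4.1, so the center E sits 4.1 in from both sides at E = (43.300, 31.500). That places the tangent points at U = (47.400, 31.500) on SU and B = (43.300, 35.600) on BA. Then |CB| = |B − C| = 56.056.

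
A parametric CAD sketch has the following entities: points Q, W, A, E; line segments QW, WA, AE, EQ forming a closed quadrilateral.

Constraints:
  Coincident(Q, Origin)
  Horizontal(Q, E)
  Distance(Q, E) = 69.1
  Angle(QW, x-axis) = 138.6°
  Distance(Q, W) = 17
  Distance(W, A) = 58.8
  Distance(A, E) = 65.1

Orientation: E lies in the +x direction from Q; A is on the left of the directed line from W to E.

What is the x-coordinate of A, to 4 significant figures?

29.76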